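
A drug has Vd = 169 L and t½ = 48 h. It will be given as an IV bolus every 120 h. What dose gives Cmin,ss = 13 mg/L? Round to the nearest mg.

10231 mg

τ/t½ = 120/48 ≈ 2.5, so f = (1/2)^(120/48) ≈ 0.176777.
Cmin,ss = (D/Vd)·f/(1−f), so D = Cmin,ss·Vd·(1−f)/f.
D = 13 × 169 × (1−f)/f ≈ 13 × 169 × 4.65684 ≈ 10231.08 mg.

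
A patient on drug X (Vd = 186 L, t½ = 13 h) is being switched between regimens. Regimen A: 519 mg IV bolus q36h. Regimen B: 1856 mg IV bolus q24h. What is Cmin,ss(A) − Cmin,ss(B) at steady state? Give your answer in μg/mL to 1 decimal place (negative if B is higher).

-3.4 μg/mL

Regimen A: f = (1/2)^(36/13) ≈ 0.1467; Cmin,ss = (519/186)·f/(1−f) ≈ 0.480 μg/mL.
Regimen B: f = (1/2)^(24/13) ≈ 0.2781; Cmin,ss = (1856/186)·f/(1−f) ≈ 3.844 μg/mL.
Difference ≈ 0.480 − 3.844 ≈ -3.364 μg/mL.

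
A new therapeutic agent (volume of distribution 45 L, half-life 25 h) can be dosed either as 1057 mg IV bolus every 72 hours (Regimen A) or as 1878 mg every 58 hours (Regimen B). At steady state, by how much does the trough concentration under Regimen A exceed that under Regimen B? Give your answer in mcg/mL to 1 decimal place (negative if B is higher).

-6.8 mcg/mL

Regimen A: f = (1/2)^(72/25) ≈ 0.1358; Cmin,ss = (1057/45)·f/(1−f) ≈ 3.691 mcg/mL.
Regimen B: f = (1/2)^(58/25) ≈ 0.2003; Cmin,ss = (1878/45)·f/(1−f) ≈ 10.453 mcg/mL.
Difference ≈ 3.691 − 10.453 ≈ -6.762 mcg/mL.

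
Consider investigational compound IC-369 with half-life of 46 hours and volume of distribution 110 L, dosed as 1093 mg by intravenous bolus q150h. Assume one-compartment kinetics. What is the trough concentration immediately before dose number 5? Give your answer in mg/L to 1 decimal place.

1.2 mg/L

f = (1/2)^(τ/t½) = (1/2)^(150/46) ≈ 0.1043.
C₀ = D/Vd = 1093/110 ≈ 9.936 mg/L.
Before the 5th dose, 4 doses have been given. Superposition: Cmin = C₀·(f + f² + … + f^4).
≈ 9.936 × (0.1043 + 0.0109 + 0.0011 + 0.0001) ≈ 9.936 × 0.1164 ≈ 1.157 mg/L.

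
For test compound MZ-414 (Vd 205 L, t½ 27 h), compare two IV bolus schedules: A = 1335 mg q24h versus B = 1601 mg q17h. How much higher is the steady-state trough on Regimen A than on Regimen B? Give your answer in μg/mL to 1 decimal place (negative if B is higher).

-6.6 μg/mL

Regimen A: f = (1/2)^(24/27) ≈ 0.5400; Cmin,ss = (1335/205)·f/(1−f) ≈ 7.645 μg/mL.
Regimen B: f = (1/2)^(17/27) ≈ 0.6463; Cmin,ss = (1601/205)·f/(1−f) ≈ 14.270 μg/mL.
Difference ≈ 7.645 − 14.270 ≈ -6.625 μg/mL.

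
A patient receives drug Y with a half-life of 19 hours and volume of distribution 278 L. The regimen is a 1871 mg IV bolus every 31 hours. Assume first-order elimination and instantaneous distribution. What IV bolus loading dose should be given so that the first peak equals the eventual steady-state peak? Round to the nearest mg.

f = (1/2)^(31/19) ≈ 0.322735; accumulation ratio R = 1/(1−f) ≈ 1.47653.
Loading dose to hit Cmax,ss on first dose: D_load = D_maint·R ≈ 1871 × 1.47653 ≈ 2762.59 mg.

2763 mg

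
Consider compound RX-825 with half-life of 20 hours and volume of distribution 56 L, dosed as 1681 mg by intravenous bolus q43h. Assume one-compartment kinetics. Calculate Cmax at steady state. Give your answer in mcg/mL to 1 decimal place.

τ/t½ = 43/20 ≈ 2.15, so fraction remaining f = (1/2)^(43/20) ≈ 0.2253.
At steady state, accumulation factor R = 1/(1 − e^(−kτ)) ≈ 1.2908.
Each bolus raises the concentration by D/Vd = 1681/56 ≈ 30.018 mcg/mL.
Steady-state peak Cmax,ss = C₀·R ≈ 30.018 × 1.2908 ≈ 38.747 mcg/mL.

38.7 mcg/mL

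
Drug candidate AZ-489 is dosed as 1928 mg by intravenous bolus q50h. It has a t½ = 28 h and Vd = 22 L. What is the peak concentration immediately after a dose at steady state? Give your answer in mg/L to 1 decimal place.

τ/t½ = 50/28 ≈ 1.7857, so fraction remaining f = (1/2)^(50/28) ≈ 0.2900.
At steady state, accumulation factor R = 1/(1 − e^(−kτ)) ≈ 1.4085.
Single-dose peak C₀ = D/Vd = 1928/22 ≈ 87.636 mg/L.
Steady-state peak Cmax,ss = C₀·R ≈ 87.636 × 1.4085 ≈ 123.435 mg/L.

123.4 mg/L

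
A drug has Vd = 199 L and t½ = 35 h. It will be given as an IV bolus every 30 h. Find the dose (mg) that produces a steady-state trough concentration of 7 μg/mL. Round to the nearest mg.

τ/t½ = 30/35 ≈ 0.85714, so f = (1/2)^(30/35) ≈ 0.552045.
Cmin,ss = (D/Vd)·f/(1−f), so D = Cmin,ss·Vd·(1−f)/f.
D = 7 × 199 × (1−f)/f ≈ 7 × 199 × 0.81145 ≈ 1130.35 mg.

1130 mg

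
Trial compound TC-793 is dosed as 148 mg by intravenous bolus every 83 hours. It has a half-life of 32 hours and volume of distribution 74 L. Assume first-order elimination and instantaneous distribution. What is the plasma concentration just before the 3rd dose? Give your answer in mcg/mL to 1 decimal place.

0.4 mcg/mL

f = (1/2)^(τ/t½) = (1/2)^(83/32) ≈ 0.1657.
C₀ = D/Vd = 148/74 ≈ 2.000 mcg/mL.
Before the 3rd dose, 2 doses have been given. Superposition: Cmin = C₀·(f + f²).
≈ 2.000 × (0.1657 + 0.0275) ≈ 2.000 × 0.1932 ≈ 0.386 mcg/mL.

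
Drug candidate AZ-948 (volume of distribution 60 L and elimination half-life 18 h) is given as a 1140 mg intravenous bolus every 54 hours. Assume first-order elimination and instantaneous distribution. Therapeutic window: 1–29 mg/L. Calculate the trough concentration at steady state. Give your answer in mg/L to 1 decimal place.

2.7 mg/L

The dosing interval is 3 half-lives, so f = 2^(−3) = 0.125.
Accumulation ratio R = 1/(1 − f) = 1/0.875 = 8/7.
Single-dose peak C₀ = D/Vd = 1140/60 = 19 mg/L.
Steady-state peak Cmax,ss = C₀·R = 19 × 8/7 ≈ 21.714 mg/L.
Steady-state trough Cmin,ss = Cmax,ss·f ≈ 21.714 × 0.125 ≈ 2.714 mg/L.
Trough 2.7 mg/L vs MEC 1 mg/L: adequate.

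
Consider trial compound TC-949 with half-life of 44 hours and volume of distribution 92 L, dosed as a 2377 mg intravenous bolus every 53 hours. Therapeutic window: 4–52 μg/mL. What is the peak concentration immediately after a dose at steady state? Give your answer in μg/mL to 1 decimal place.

45.6 μg/mL

Over one 53-h interval, 53/44 ≈ 1.2045 half-lives elapse, leaving f ≈ 0.4339 of each dose.
Accumulation ratio R = 1/(1 − f) ≈ 1/0.5661 ≈ 1.7665.
Single-dose peak C₀ = D/Vd = 2377/92 ≈ 25.837 μg/mL.
Steady-state peak Cmax,ss = C₀·R ≈ 25.837 × 1.7665 ≈ 45.641 μg/mL.
Peak 45.6 μg/mL vs MTC 52 μg/mL: below toxic threshold.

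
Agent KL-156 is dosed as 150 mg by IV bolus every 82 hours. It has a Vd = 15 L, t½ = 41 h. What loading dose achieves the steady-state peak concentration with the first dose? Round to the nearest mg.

200 mg

f = (1/2)^(82/41) ≈ 0.250000; accumulation ratio R = 1/(1−f) ≈ 1.33333.
Loading dose to hit Cmax,ss on first dose: D_load = D_maint·R ≈ 150 × 1.33333 ≈ 200.00 mg.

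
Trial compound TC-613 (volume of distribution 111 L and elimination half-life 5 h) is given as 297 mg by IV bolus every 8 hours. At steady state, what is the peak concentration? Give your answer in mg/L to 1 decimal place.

4.0 mg/L

Over one 8-h interval, 8/5 ≈ 1.6 half-lives elapse, leaving f ≈ 0.3299 of each dose.
Accumulation ratio R = 1/(1 − f) ≈ 1/0.6701 ≈ 1.4923.
Single-dose peak C₀ = D/Vd = 297/111 ≈ 2.676 mg/L.
Cmax,ss = C₀/(1 − f) ≈ 2.676/0.6701 ≈ 3.993 mg/L.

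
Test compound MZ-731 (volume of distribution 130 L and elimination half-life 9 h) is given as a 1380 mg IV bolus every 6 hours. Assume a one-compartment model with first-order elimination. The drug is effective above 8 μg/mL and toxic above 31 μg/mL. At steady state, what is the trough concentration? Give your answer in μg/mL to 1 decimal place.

18.1 μg/mL

Over one 6-h interval, 6/9 ≈ 0.66667 half-lives elapse, leaving f ≈ 0.6300 of each dose.
At steady state, accumulation factor R = 1/(1 − e^(−kτ)) ≈ 2.7027.
Each bolus raises the concentration by D/Vd = 1380/130 ≈ 10.615 μg/mL.
Steady-state peak Cmax,ss = C₀·R ≈ 10.615 × 2.7027 ≈ 28.689 μg/mL.
One interval later, Cmin,ss = Cmax,ss·e^(−kτ) ≈ 28.689 × 0.6300 ≈ 18.074 μg/mL.
Trough 18.1 μg/mL vs MEC 8 μg/mL: adequate.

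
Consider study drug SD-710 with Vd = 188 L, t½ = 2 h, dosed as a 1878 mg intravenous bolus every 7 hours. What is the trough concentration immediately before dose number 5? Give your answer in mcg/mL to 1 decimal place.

1.0 mcg/mL

f = (1/2)^(τ/t½) = (1/2)^(7/2) ≈ 0.0884.
C₀ = D/Vd = 1878/188 ≈ 9.989 mcg/mL.
Before the 5th dose, 4 doses have been given. Superposition: Cmin = C₀·(f + f² + … + f^4).
≈ 9.989 × (0.0884 + 0.0078 + 0.0007 + 0.0001) ≈ 9.989 × 0.0970 ≈ 0.969 mcg/mL.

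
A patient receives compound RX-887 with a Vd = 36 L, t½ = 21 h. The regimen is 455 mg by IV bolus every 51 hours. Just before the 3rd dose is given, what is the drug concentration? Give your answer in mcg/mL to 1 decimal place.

2.8 mcg/mL

f = (1/2)^(τ/t½) = (1/2)^(51/21) ≈ 0.1857.
C₀ = D/Vd = 455/36 ≈ 12.639 mcg/mL.
Before the 3rd dose, 2 doses have been given. Superposition: Cmin = C₀·(f + f²).
≈ 12.639 × (0.1857 + 0.0345) ≈ 12.639 × 0.2202 ≈ 2.783 mcg/mL.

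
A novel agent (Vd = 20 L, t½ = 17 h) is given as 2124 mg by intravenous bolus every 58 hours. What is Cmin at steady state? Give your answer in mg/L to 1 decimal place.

11.0 mg/L

τ/t½ = 58/17 ≈ 3.4118, so fraction remaining f = (1/2)^(58/17) ≈ 0.0940.
Each bolus raises the concentration by D/Vd = 2124/20 ≈ 106.200 mg/L.
Steady-state trough Cmin,ss = C₀·f/(1−f) ≈ 106.200 × 0.0940/0.9060 ≈ 11.019 mg/L.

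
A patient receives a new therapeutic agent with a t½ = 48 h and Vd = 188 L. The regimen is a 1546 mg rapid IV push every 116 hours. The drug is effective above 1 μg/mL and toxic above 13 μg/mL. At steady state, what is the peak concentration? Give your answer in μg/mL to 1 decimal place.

Over one 116-h interval, 116/48 ≈ 2.4167 half-lives elapse, leaving f ≈ 0.1873 of each dose.
Accumulation ratio R = 1/(1 − f) ≈ 1/0.8127 ≈ 1.2305.
Each bolus raises the concentration by D/Vd = 1546/188 ≈ 8.223 μg/mL.
Steady-state peak Cmax,ss = C₀·R ≈ 8.223 × 1.2305 ≈ 10.118 μg/mL.
Peak 10.1 μg/mL vs MTC 13 μg/mL: below toxic threshold.

10.1 μg/mL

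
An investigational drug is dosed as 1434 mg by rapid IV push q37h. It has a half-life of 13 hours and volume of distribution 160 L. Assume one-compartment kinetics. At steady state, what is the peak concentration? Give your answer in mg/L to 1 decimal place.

k = ln2/t½ = ln2/13 ≈ 0.053319 h⁻¹; fraction remaining f = e^(−kτ) = e^(−0.053319×37) ≈ 0.1391.
Accumulation ratio R = 1/(1 − f) ≈ 1/0.8609 ≈ 1.1616.
Single-dose peak C₀ = D/Vd = 1434/160 ≈ 8.963 mg/L.
Cmax,ss = C₀/(1 − f) ≈ 8.963/0.8609 ≈ 10.411 mg/L.

10.4 mg/L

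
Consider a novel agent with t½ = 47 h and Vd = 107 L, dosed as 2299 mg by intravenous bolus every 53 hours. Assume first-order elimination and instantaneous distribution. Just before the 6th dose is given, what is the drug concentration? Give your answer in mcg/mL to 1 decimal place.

f = (1/2)^(τ/t½) = (1/2)^(53/47) ≈ 0.4577.
C₀ = D/Vd = 2299/107 ≈ 21.486 mcg/mL.
Before the 6th dose, 5 doses have been given. Superposition: Cmin = C₀·(f + f² + … + f^5).
≈ 21.486 × (0.4577 + 0.2095 + 0.0959 + 0.0439 + 0.0201) ≈ 21.486 × 0.8271 ≈ 17.771 mcg/mL.

17.8 mcg/mL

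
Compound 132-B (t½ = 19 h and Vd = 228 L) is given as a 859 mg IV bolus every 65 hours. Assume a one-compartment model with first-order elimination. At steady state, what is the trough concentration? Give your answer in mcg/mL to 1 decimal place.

0.4 mcg/mL

k = ln2/t½ = ln2/19 ≈ 0.036481 h⁻¹; fraction remaining f = e^(−kτ) = e^(−0.036481×65) ≈ 0.0934.
At steady state, accumulation factor R = 1/(1 − e^(−kτ)) ≈ 1.1030.
Single-dose peak C₀ = D/Vd = 859/228 ≈ 3.768 mcg/mL.
Cmax,ss = C₀/(1 − f) ≈ 3.768/0.9066 ≈ 4.156 mcg/mL.
Steady-state trough Cmin,ss = Cmax,ss·f ≈ 4.156 × 0.0934 ≈ 0.388 mcg/mL.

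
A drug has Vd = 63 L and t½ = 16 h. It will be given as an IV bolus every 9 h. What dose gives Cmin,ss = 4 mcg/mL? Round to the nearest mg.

τ/t½ = 9/16 ≈ 0.5625, so f = (1/2)^(9/16) ≈ 0.677128.
Cmin,ss = (D/Vd)·f/(1−f), so D = Cmin,ss·Vd·(1−f)/f.
D = 4 × 63 × (1−f)/f ≈ 4 × 63 × 0.47683 ≈ 120.16 mg.

120 mg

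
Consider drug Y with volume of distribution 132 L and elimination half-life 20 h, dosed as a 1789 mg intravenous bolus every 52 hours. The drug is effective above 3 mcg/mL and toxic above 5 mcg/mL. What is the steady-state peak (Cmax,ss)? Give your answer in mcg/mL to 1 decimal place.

16.2 mcg/mL

k = ln2/t½ = ln2/20 ≈ 0.034657 h⁻¹; fraction remaining f = e^(−kτ) = e^(−0.034657×52) ≈ 0.1649.
Accumulation ratio R = 1/(1 − f) ≈ 1/0.8351 ≈ 1.1975.
Single-dose peak C₀ = D/Vd = 1789/132 ≈ 13.553 mcg/mL.
Steady-state peak Cmax,ss = C₀·R ≈ 13.553 × 1.1975 ≈ 16.230 mcg/mL.
Peak 16.2 mcg/mL vs MTC 5 mcg/mL: exceeds toxic threshold.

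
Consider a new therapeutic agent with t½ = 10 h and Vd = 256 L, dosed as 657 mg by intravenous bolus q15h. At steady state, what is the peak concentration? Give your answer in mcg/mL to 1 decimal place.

Over one 15-h interval, 15/10 ≈ 1.5 half-lives elapse, leaving f ≈ 0.3536 of each dose.
At steady state, accumulation factor R = 1/(1 − e^(−kτ)) ≈ 1.5470.
Single-dose peak C₀ = D/Vd = 657/256 ≈ 2.566 mcg/mL.
Steady-state peak Cmax,ss = C₀·R ≈ 2.566 × 1.5470 ≈ 3.970 mcg/mL.

4.0 mcg/mL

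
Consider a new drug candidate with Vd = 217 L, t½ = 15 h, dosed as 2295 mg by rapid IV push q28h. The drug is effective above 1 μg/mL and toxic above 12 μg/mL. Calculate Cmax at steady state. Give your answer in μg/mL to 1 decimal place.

14.6 μg/mL

Over one 28-h interval, 28/15 ≈ 1.8667 half-lives elapse, leaving f ≈ 0.2742 of each dose.
At steady state, accumulation factor R = 1/(1 − e^(−kτ)) ≈ 1.3778.
Each bolus raises the concentration by D/Vd = 2295/217 ≈ 10.576 μg/mL.
Cmax,ss = C₀/(1 − f) ≈ 10.576/0.7258 ≈ 14.572 μg/mL.
Peak 14.6 μg/mL vs MTC 12 μg/mL: exceeds toxic threshold.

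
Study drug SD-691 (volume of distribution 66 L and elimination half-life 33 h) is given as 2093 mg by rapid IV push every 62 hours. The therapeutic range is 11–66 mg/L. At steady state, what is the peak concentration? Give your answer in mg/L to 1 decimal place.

Over one 62-h interval, 62/33 ≈ 1.8788 half-lives elapse, leaving f ≈ 0.2719 of each dose.
Accumulation ratio R = 1/(1 − f) ≈ 1/0.7281 ≈ 1.3734.
Single-dose peak C₀ = D/Vd = 2093/66 ≈ 31.712 mg/L.
Cmax,ss = C₀/(1 − f) ≈ 31.712/0.7281 ≈ 43.554 mg/L.
Peak 43.6 mg/L vs MTC 66 mg/L: below toxic threshold.

43.6 mg/L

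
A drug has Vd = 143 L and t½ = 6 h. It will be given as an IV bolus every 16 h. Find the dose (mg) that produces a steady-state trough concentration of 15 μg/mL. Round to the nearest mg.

11475 mg

τ/t½ = 16/6 ≈ 2.6667, so f = (1/2)^(16/6) ≈ 0.157490.
Cmin,ss = (D/Vd)·f/(1−f), so D = Cmin,ss·Vd·(1−f)/f.
D = 15 × 143 × (1−f)/f ≈ 15 × 143 × 5.34961 ≈ 11474.91 mg.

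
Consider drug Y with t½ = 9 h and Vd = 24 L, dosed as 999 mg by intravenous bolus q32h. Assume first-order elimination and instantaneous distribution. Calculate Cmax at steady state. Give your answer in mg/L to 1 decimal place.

45.5 mg/L

τ/t½ = 32/9 ≈ 3.5556, so fraction remaining f = (1/2)^(32/9) ≈ 0.0850.
Accumulation ratio R = 1/(1 − f) ≈ 1/0.9150 ≈ 1.0929.
Single-dose peak C₀ = D/Vd = 999/24 ≈ 41.625 mg/L.
Steady-state peak Cmax,ss = C₀·R ≈ 41.625 × 1.0929 ≈ 45.492 mg/L.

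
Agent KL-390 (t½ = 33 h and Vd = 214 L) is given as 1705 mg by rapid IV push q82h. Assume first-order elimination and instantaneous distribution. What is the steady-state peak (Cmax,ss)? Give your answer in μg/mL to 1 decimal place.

Over one 82-h interval, 82/33 ≈ 2.4848 half-lives elapse, leaving f ≈ 0.1786 of each dose.
Accumulation ratio R = 1/(1 − f) ≈ 1/0.8214 ≈ 1.2174.
Each bolus raises the concentration by D/Vd = 1705/214 ≈ 7.967 μg/mL.
Steady-state peak Cmax,ss = C₀·R ≈ 7.967 × 1.2174 ≈ 9.699 μg/mL.

9.7 μg/mL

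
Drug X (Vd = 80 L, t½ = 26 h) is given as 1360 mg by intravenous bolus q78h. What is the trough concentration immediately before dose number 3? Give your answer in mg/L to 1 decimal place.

2.4 mg/L

f = (1/2)^(τ/t½) = (1/2)^(78/26) ≈ 0.1250.
C₀ = D/Vd = 1360/80 ≈ 17.000 mg/L.
Before the 3rd dose, 2 doses have been given. Superposition: Cmin = C₀·(f + f²).
≈ 17.000 × (0.1250 + 0.0156) ≈ 17.000 × 0.1406 ≈ 2.390 mg/L.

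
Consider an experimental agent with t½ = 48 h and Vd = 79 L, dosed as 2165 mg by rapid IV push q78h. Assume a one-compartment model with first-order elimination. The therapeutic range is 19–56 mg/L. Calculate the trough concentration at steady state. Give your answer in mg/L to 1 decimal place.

Over one 78-h interval, 78/48 ≈ 1.625 half-lives elapse, leaving f ≈ 0.3242 of each dose.
Accumulation ratio R = 1/(1 − f) ≈ 1/0.6758 ≈ 1.4797.
Single-dose peak C₀ = D/Vd = 2165/79 ≈ 27.405 mg/L.
Cmax,ss = C₀/(1 − f) ≈ 27.405/0.6758 ≈ 40.552 mg/L.
One interval later, Cmin,ss = Cmax,ss·e^(−kτ) ≈ 40.552 × 0.3242 ≈ 13.147 mg/L.
Trough 13.1 mg/L vs MEC 19 mg/L: subtherapeutic.

13.1 mg/L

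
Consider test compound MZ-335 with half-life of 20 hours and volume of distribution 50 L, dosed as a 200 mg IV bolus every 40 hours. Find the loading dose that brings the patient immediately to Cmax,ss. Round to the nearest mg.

267 mg

f = (1/2)^(40/20) ≈ 0.250000; accumulation ratio R = 1/(1−f) ≈ 1.33333.
Loading dose to hit Cmax,ss on first dose: D_load = D_maint·R ≈ 200 × 1.33333 ≈ 266.67 mg.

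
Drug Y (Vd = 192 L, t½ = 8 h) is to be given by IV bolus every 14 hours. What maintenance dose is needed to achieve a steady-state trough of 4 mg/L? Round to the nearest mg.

τ/t½ = 14/8 ≈ 1.75, so f = (1/2)^(14/8) ≈ 0.297302.
Cmin,ss = (D/Vd)·f/(1−f), so D = Cmin,ss·Vd·(1−f)/f.
D = 4 × 192 × (1−f)/f ≈ 4 × 192 × 2.36358 ≈ 1815.23 mg.

1815 mg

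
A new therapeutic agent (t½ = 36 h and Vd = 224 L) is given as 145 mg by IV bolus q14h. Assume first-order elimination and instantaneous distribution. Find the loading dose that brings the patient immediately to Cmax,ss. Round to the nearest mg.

f = (1/2)^(14/36) ≈ 0.763718; accumulation ratio R = 1/(1−f) ≈ 4.23223.
Loading dose to hit Cmax,ss on first dose: D_load = D_maint·R ≈ 145 × 4.23223 ≈ 613.67 mg.

614 mg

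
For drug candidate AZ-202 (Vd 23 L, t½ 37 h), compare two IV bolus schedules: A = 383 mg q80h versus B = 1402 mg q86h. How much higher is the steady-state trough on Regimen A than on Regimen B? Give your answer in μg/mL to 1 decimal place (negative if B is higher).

-10.4 μg/mL

Regimen A: f = (1/2)^(80/37) ≈ 0.2234; Cmin,ss = (383/23)·f/(1−f) ≈ 4.790 μg/mL.
Regimen B: f = (1/2)^(86/37) ≈ 0.1997; Cmin,ss = (1402/23)·f/(1−f) ≈ 15.211 μg/mL.
Difference ≈ 4.790 − 15.211 ≈ -10.421 μg/mL.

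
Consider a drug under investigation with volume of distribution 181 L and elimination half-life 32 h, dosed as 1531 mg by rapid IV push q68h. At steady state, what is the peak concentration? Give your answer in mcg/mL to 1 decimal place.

11.0 mcg/mL

Over one 68-h interval, 68/32 ≈ 2.125 half-lives elapse, leaving f ≈ 0.2293 of each dose.
At steady state, accumulation factor R = 1/(1 − e^(−kτ)) ≈ 1.2975.
Single-dose peak C₀ = D/Vd = 1531/181 ≈ 8.459 mcg/mL.
Steady-state peak Cmax,ss = C₀·R ≈ 8.459 × 1.2975 ≈ 10.976 mcg/mL.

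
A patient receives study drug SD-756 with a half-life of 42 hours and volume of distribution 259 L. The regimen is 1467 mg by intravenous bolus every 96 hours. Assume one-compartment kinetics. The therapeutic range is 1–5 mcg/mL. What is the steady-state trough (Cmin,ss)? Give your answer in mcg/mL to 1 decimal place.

k = ln2/t½ = ln2/42 ≈ 0.016504 h⁻¹; fraction remaining f = e^(−kτ) = e^(−0.016504×96) ≈ 0.2051.
Single-dose peak C₀ = D/Vd = 1467/259 ≈ 5.664 mcg/mL.
Steady-state trough Cmin,ss = C₀·f/(1−f) ≈ 5.664 × 0.2051/0.7949 ≈ 1.461 mcg/mL.
Trough 1.5 mcg/mL vs MEC 1 mcg/mL: adequate.

1.5 mcg/mL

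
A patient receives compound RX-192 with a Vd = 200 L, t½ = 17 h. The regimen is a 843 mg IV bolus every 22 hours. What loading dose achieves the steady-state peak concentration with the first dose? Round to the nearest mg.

f = (1/2)^(22/17) ≈ 0.407785; accumulation ratio R = 1/(1−f) ≈ 1.68858.
Loading dose to hit Cmax,ss on first dose: D_load = D_maint·R ≈ 843 × 1.68858 ≈ 1423.47 mg.

1423 mg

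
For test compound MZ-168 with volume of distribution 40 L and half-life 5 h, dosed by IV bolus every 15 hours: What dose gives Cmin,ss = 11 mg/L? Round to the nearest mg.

τ/t½ = 15/5 ≈ 3, so f = (1/2)^(15/5) ≈ 0.125000.
Cmin,ss = (D/Vd)·f/(1−f), so D = Cmin,ss·Vd·(1−f)/f.
D = 11 × 40 × (1−f)/f ≈ 11 × 40 × 7.00000 ≈ 3080.00 mg.

3080 mg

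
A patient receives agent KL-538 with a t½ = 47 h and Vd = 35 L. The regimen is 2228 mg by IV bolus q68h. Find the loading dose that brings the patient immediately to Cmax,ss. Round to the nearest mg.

3519 mg

f = (1/2)^(68/47) ≈ 0.366832; accumulation ratio R = 1/(1−f) ≈ 1.57936.
Loading dose to hit Cmax,ss on first dose: D_load = D_maint·R ≈ 2228 × 1.57936 ≈ 3518.81 mg.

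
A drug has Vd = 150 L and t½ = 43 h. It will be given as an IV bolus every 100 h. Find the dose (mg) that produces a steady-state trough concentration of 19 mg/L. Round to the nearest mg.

11436 mg

τ/t½ = 100/43 ≈ 2.3256, so f = (1/2)^(100/43) ≈ 0.199494.
Cmin,ss = (D/Vd)·f/(1−f), so D = Cmin,ss·Vd·(1−f)/f.
D = 19 × 150 × (1−f)/f ≈ 19 × 150 × 4.01268 ≈ 11436.14 mg.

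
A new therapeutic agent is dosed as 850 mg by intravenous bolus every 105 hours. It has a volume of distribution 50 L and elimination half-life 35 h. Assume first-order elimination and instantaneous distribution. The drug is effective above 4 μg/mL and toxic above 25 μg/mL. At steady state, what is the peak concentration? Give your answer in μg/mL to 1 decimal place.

19.4 μg/mL

The dosing interval is 3 half-lives, so f = 2^(−3) = 0.125.
Accumulation ratio R = 1/(1 − f) = 1/0.875 = 8/7.
Single-dose peak C₀ = D/Vd = 850/50 = 17 μg/mL.
Steady-state peak Cmax,ss = C₀·R = 17 × 8/7 ≈ 19.429 μg/mL.
Peak 19.4 μg/mL vs MTC 25 μg/mL: below toxic threshold.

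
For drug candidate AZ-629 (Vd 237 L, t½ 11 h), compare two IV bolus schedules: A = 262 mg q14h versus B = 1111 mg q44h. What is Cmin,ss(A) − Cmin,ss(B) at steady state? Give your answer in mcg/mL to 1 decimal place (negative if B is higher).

0.5 mcg/mL

Regimen A: f = (1/2)^(14/11) ≈ 0.4139; Cmin,ss = (262/237)·f/(1−f) ≈ 0.781 mcg/mL.
Regimen B: f = (1/2)^(44/11) ≈ 0.0625; Cmin,ss = (1111/237)·f/(1−f) ≈ 0.313 mcg/mL.
Difference ≈ 0.781 − 0.313 ≈ 0.468 mcg/mL.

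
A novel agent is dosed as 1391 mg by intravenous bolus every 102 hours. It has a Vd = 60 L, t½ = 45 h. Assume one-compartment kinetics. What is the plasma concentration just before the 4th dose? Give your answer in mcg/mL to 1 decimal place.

6.0 mcg/mL

f = (1/2)^(τ/t½) = (1/2)^(102/45) ≈ 0.2078.
C₀ = D/Vd = 1391/60 ≈ 23.183 mcg/mL.
Before the 4th dose, 3 doses have been given. Superposition: Cmin = C₀·(f + f² + … + f^3).
≈ 23.183 × (0.2078 + 0.0432 + 0.0090) ≈ 23.183 × 0.2600 ≈ 6.028 mcg/mL.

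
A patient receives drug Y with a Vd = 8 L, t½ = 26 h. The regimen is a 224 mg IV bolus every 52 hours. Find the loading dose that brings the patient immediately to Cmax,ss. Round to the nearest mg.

299 mg

f = (1/2)^(52/26) ≈ 0.250000; accumulation ratio R = 1/(1−f) ≈ 1.33333.
Loading dose to hit Cmax,ss on first dose: D_load = D_maint·R ≈ 224 × 1.33333 ≈ 298.67 mg.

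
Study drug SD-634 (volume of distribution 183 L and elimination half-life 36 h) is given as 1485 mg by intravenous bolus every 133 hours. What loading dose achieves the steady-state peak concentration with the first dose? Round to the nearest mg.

1609 mg

f = (1/2)^(133/36) ≈ 0.077243; accumulation ratio R = 1/(1−f) ≈ 1.08371.
Loading dose to hit Cmax,ss on first dose: D_load = D_maint·R ≈ 1485 × 1.08371 ≈ 1609.31 mg.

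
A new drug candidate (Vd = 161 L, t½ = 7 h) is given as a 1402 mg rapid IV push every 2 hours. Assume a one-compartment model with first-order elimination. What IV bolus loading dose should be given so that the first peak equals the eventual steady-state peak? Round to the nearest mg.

f = (1/2)^(2/7) ≈ 0.820335; accumulation ratio R = 1/(1−f) ≈ 5.56591.
Loading dose to hit Cmax,ss on first dose: D_load = D_maint·R ≈ 1402 × 5.56591 ≈ 7803.41 mg.

7803 mg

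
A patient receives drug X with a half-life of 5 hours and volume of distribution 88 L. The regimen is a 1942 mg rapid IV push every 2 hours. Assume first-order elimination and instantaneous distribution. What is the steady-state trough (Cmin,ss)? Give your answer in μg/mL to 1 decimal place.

69.1 μg/mL

k = ln2/t½ = ln2/5 ≈ 0.138629 h⁻¹; fraction remaining f = e^(−kτ) = e^(−0.138629×2) ≈ 0.7579.
At steady state, accumulation factor R = 1/(1 − e^(−kτ)) ≈ 4.1305.
Single-dose peak C₀ = D/Vd = 1942/88 ≈ 22.068 μg/mL.
Steady-state peak Cmax,ss = C₀·R ≈ 22.068 × 4.1305 ≈ 91.152 μg/mL.
One interval later, Cmin,ss = Cmax,ss·e^(−kτ) ≈ 91.152 × 0.7579 ≈ 69.084 μg/mL.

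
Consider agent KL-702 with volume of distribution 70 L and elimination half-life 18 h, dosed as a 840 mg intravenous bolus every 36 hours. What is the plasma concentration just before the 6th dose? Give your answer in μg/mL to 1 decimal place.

f = (1/2)^(τ/t½) = (1/2)^(36/18) ≈ 0.2500.
C₀ = D/Vd = 840/70 ≈ 12.000 μg/mL.
Before the 6th dose, 5 doses have been given. Superposition: Cmin = C₀·(f + f² + … + f^5).
≈ 12.000 × (0.2500 + 0.0625 + 0.0156 + 0.0039 + 0.0010) ≈ 12.000 × 0.3330 ≈ 3.996 μg/mL.

4.0 μg/mL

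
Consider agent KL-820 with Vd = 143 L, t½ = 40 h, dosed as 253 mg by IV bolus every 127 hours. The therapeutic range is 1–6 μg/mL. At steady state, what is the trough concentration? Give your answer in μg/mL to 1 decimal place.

0.2 μg/mL

k = ln2/t½ = ln2/40 ≈ 0.017329 h⁻¹; fraction remaining f = e^(−kτ) = e^(−0.017329×127) ≈ 0.1107.
Accumulation ratio R = 1/(1 − f) ≈ 1/0.8893 ≈ 1.1245.
Each bolus raises the concentration by D/Vd = 253/143 ≈ 1.769 μg/mL.
Steady-state peak Cmax,ss = C₀·R ≈ 1.769 × 1.1245 ≈ 1.989 μg/mL.
One interval later, Cmin,ss = Cmax,ss·e^(−kτ) ≈ 1.989 × 0.1107 ≈ 0.220 μg/mL.
Trough 0.2 μg/mL vs MEC 1 μg/mL: subtherapeutic.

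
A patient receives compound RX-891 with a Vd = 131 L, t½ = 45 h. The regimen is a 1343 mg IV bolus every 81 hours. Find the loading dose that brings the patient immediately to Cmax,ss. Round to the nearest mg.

1884 mg

f = (1/2)^(81/45) ≈ 0.287175; accumulation ratio R = 1/(1−f) ≈ 1.40287.
Loading dose to hit Cmax,ss on first dose: D_load = D_maint·R ≈ 1343 × 1.40287 ≈ 1884.05 mg.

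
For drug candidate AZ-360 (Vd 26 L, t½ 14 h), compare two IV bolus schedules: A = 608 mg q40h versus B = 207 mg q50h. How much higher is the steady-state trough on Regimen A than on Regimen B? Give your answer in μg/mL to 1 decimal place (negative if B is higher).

Regimen A: f = (1/2)^(40/14) ≈ 0.1380; Cmin,ss = (608/26)·f/(1−f) ≈ 3.744 μg/mL.
Regimen B: f = (1/2)^(50/14) ≈ 0.0841; Cmin,ss = (207/26)·f/(1−f) ≈ 0.731 μg/mL.
Difference ≈ 3.744 − 0.731 ≈ 3.013 μg/mL.

3.0 μg/mL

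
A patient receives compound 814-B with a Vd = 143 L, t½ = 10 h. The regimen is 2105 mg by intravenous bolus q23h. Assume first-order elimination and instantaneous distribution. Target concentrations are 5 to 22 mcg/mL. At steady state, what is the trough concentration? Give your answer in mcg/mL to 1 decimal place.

Over one 23-h interval, 23/10 ≈ 2.3 half-lives elapse, leaving f ≈ 0.2031 of each dose.
Accumulation ratio R = 1/(1 − f) ≈ 1/0.7969 ≈ 1.2549.
Each bolus raises the concentration by D/Vd = 2105/143 ≈ 14.720 mcg/mL.
Cmax,ss = C₀/(1 − f) ≈ 14.720/0.7969 ≈ 18.472 mcg/mL.
Steady-state trough Cmin,ss = Cmax,ss·f ≈ 18.472 × 0.2031 ≈ 3.752 mcg/mL.
Trough 3.8 mcg/mL vs MEC 5 mcg/mL: subtherapeutic.

3.8 mcg/mL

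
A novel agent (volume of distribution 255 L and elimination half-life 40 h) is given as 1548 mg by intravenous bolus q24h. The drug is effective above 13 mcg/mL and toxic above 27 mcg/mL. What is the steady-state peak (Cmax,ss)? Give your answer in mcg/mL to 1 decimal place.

17.8 mcg/mL

Over one 24-h interval, 24/40 ≈ 0.6 half-lives elapse, leaving f ≈ 0.6598 of each dose.
Accumulation ratio R = 1/(1 − f) ≈ 1/0.3402 ≈ 2.9394.
Single-dose peak C₀ = D/Vd = 1548/255 ≈ 6.071 mcg/mL.
Cmax,ss = C₀/(1 − f) ≈ 6.071/0.3402 ≈ 17.845 mcg/mL.
Peak 17.8 mcg/mL vs MTC 27 mcg/mL: below toxic threshold.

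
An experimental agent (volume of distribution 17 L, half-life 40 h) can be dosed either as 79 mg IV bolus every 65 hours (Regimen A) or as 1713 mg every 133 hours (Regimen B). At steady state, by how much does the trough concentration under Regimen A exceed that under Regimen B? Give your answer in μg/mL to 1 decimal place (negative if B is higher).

-8.9 μg/mL

Regimen A: f = (1/2)^(65/40) ≈ 0.3242; Cmin,ss = (79/17)·f/(1−f) ≈ 2.229 μg/mL.
Regimen B: f = (1/2)^(133/40) ≈ 0.0998; Cmin,ss = (1713/17)·f/(1−f) ≈ 11.171 μg/mL.
Difference ≈ 2.229 − 11.171 ≈ -8.942 μg/mL.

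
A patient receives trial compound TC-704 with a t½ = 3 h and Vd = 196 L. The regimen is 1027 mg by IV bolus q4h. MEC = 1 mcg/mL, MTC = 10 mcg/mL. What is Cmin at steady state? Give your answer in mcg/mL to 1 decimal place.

3.4 mcg/mL

k = ln2/t½ = ln2/3 ≈ 0.231049 h⁻¹; fraction remaining f = e^(−kτ) = e^(−0.231049×4) ≈ 0.3969.
Accumulation ratio R = 1/(1 − f) ≈ 1/0.6031 ≈ 1.6581.
Single-dose peak C₀ = D/Vd = 1027/196 ≈ 5.240 mcg/mL.
Steady-state peak Cmax,ss = C₀·R ≈ 5.240 × 1.6581 ≈ 8.688 mcg/mL.
Steady-state trough Cmin,ss = Cmax,ss·f ≈ 8.688 × 0.3969 ≈ 3.448 mcg/mL.
Trough 3.4 mcg/mL vs MEC 1 mcg/mL: adequate.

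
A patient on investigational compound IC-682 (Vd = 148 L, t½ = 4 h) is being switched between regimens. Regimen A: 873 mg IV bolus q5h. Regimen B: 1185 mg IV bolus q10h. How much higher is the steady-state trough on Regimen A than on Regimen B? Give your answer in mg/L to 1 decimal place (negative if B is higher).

2.6 mg/L

Regimen A: f = (1/2)^(5/4) ≈ 0.4204; Cmin,ss = (873/148)·f/(1−f) ≈ 4.278 mg/L.
Regimen B: f = (1/2)^(10/4) ≈ 0.1768; Cmin,ss = (1185/148)·f/(1−f) ≈ 1.720 mg/L.
Difference ≈ 4.278 − 1.720 ≈ 2.558 mg/L.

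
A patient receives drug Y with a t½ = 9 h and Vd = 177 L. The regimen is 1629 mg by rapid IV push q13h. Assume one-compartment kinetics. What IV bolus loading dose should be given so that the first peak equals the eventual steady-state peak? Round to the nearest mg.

2575 mg

f = (1/2)^(13/9) ≈ 0.367434; accumulation ratio R = 1/(1−f) ≈ 1.58086.
Loading dose to hit Cmax,ss on first dose: D_load = D_maint·R ≈ 1629 × 1.58086 ≈ 2575.22 mg.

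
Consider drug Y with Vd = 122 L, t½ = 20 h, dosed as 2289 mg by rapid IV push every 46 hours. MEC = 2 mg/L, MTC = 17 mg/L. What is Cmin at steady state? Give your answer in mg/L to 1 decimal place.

Over one 46-h interval, 46/20 ≈ 2.3 half-lives elapse, leaving f ≈ 0.2031 of each dose.
Single-dose peak C₀ = D/Vd = 2289/122 ≈ 18.762 mg/L.
Steady-state trough Cmin,ss = C₀·f/(1−f) ≈ 18.762 × 0.2031/0.7969 ≈ 4.782 mg/L.
Trough 4.8 mg/L vs MEC 2 mg/L: adequate.

4.8 mg/L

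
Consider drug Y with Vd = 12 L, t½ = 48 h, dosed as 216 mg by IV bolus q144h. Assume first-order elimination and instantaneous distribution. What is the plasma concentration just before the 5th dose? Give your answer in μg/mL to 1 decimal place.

f = (1/2)^(τ/t½) = (1/2)^(144/48) ≈ 0.1250.
C₀ = D/Vd = 216/12 ≈ 18.000 μg/mL.
Before the 5th dose, 4 doses have been given. Superposition: Cmin = C₀·(f + f² + … + f^4).
≈ 18.000 × (0.1250 + 0.0156 + 0.0020 + 0.0002) ≈ 18.000 × 0.1428 ≈ 2.570 μg/mL.

2.6 μg/mL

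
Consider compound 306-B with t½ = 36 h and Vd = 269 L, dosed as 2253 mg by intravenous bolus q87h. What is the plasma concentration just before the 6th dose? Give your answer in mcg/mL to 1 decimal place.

f = (1/2)^(τ/t½) = (1/2)^(87/36) ≈ 0.1873.
C₀ = D/Vd = 2253/269 ≈ 8.375 mcg/mL.
Before the 6th dose, 5 doses have been given. Superposition: Cmin = C₀·(f + f² + … + f^5).
≈ 8.375 × (0.1873 + 0.0351 + 0.0066 + 0.0012 + 0.0002) ≈ 8.375 × 0.2304 ≈ 1.930 mcg/mL.

1.9 mcg/mL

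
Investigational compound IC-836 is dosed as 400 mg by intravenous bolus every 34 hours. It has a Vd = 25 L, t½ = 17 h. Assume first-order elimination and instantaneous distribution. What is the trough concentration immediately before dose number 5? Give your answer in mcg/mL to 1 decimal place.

5.3 mcg/mL

f = (1/2)^(τ/t½) = (1/2)^(34/17) ≈ 0.2500.
C₀ = D/Vd = 400/25 ≈ 16.000 mcg/mL.
Before the 5th dose, 4 doses have been given. Superposition: Cmin = C₀·(f + f² + … + f^4).
≈ 16.000 × (0.2500 + 0.0625 + 0.0156 + 0.0039) ≈ 16.000 × 0.3320 ≈ 5.312 mcg/mL.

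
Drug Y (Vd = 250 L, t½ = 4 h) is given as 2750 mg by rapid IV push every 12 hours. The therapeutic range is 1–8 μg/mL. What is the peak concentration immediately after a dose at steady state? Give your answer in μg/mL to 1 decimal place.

τ = 12 h = 3 half-lives, so f = (1/2)^3 = 0.125.
Accumulation ratio R = 1/(1 − f) = 1/0.875 = 8/7.
Single-dose peak C₀ = D/Vd = 2750/250 = 11 μg/mL.
Steady-state peak Cmax,ss = C₀·R = 11 × 8/7 ≈ 12.571 μg/mL.
Peak 12.6 μg/mL vs MTC 8 μg/mL: exceeds toxic threshold.

12.6 μg/mL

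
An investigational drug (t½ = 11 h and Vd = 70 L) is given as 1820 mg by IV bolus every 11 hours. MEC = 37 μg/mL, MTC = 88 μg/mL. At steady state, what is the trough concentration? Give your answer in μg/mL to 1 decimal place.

The dosing interval is 1 half-life, so f = 2^(−1) = 0.5.
At steady state, R = 1/(1 − 0.5) = 2/1.
Single-dose peak C₀ = D/Vd = 1820/70 = 26 μg/mL.
Steady-state peak Cmax,ss = C₀·R = 26 × 2/1 ≈ 52.000 μg/mL.
Steady-state trough Cmin,ss = Cmax,ss·f ≈ 52.000 × 0.5 ≈ 26.000 μg/mL.
Trough 26.0 μg/mL vs MEC 37 μg/mL: subtherapeutic.

26.0 μg/mL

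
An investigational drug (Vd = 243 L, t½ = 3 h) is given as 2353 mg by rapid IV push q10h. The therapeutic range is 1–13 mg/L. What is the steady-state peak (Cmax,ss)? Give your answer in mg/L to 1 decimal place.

10.7 mg/L

τ/t½ = 10/3 ≈ 3.3333, so fraction remaining f = (1/2)^(10/3) ≈ 0.0992.
Accumulation ratio R = 1/(1 − f) ≈ 1/0.9008 ≈ 1.1101.
Each bolus raises the concentration by D/Vd = 2353/243 ≈ 9.683 mg/L.
Cmax,ss = C₀/(1 − f) ≈ 9.683/0.9008 ≈ 10.749 mg/L.
Peak 10.7 mg/L vs MTC 13 mg/L: below toxic threshold.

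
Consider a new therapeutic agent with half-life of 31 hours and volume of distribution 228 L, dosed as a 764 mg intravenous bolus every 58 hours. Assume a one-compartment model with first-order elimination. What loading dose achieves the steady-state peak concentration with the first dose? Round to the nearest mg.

f = (1/2)^(58/31) ≈ 0.273390; accumulation ratio R = 1/(1−f) ≈ 1.37625.
Loading dose to hit Cmax,ss on first dose: D_load = D_maint·R ≈ 764 × 1.37625 ≈ 1051.45 mg.

1051 mg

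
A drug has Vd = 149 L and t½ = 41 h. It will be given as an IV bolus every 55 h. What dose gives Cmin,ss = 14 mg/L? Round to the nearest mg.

τ/t½ = 55/41 ≈ 1.3415, so f = (1/2)^(55/41) ≈ 0.394620.
Cmin,ss = (D/Vd)·f/(1−f), so D = Cmin,ss·Vd·(1−f)/f.
D = 14 × 149 × (1−f)/f ≈ 14 × 149 × 1.53408 ≈ 3200.09 mg.

3200 mg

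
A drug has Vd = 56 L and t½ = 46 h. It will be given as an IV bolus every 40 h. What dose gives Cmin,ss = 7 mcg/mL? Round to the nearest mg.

τ/t½ = 40/46 ≈ 0.86957, so f = (1/2)^(40/46) ≈ 0.547312.
Cmin,ss = (D/Vd)·f/(1−f), so D = Cmin,ss·Vd·(1−f)/f.
D = 7 × 56 × (1−f)/f ≈ 7 × 56 × 0.82711 ≈ 324.23 mg.

324 mg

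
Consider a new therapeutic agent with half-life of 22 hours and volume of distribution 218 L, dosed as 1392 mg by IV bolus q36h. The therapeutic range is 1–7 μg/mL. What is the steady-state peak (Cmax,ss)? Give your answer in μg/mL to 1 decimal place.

τ/t½ = 36/22 ≈ 1.6364, so fraction remaining f = (1/2)^(36/22) ≈ 0.3217.
At steady state, accumulation factor R = 1/(1 − e^(−kτ)) ≈ 1.4743.
Each bolus raises the concentration by D/Vd = 1392/218 ≈ 6.385 μg/mL.
Steady-state peak Cmax,ss = C₀·R ≈ 6.385 × 1.4743 ≈ 9.413 μg/mL.
Peak 9.4 μg/mL vs MTC 7 μg/mL: exceeds toxic threshold.

9.4 μg/mL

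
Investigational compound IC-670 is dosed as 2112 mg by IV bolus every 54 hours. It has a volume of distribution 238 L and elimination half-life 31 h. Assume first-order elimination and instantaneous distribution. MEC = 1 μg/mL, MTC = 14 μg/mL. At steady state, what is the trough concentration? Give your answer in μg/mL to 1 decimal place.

k = ln2/t½ = ln2/31 ≈ 0.022360 h⁻¹; fraction remaining f = e^(−kτ) = e^(−0.022360×54) ≈ 0.2990.
Each bolus raises the concentration by D/Vd = 2112/238 ≈ 8.874 μg/mL.
Steady-state trough Cmin,ss = C₀·f/(1−f) ≈ 8.874 × 0.2990/0.7010 ≈ 3.785 μg/mL.
Trough 3.8 μg/mL vs MEC 1 μg/mL: adequate.

3.8 μg/mL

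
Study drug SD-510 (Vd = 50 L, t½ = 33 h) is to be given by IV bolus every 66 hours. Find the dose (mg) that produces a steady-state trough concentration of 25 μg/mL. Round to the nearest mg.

3750 mg

τ/t½ = 66/33 ≈ 2, so f = (1/2)^(66/33) ≈ 0.250000.
Cmin,ss = (D/Vd)·f/(1−f), so D = Cmin,ss·Vd·(1−f)/f.
D = 25 × 50 × (1−f)/f ≈ 25 × 50 × 3.00000 ≈ 3750.00 mg.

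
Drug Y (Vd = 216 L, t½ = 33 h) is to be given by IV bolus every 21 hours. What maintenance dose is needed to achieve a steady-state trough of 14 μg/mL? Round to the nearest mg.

τ/t½ = 21/33 ≈ 0.63636, so f = (1/2)^(21/33) ≈ 0.643332.
Cmin,ss = (D/Vd)·f/(1−f), so D = Cmin,ss·Vd·(1−f)/f.
D = 14 × 216 × (1−f)/f ≈ 14 × 216 × 0.55441 ≈ 1676.54 mg.

1677 mg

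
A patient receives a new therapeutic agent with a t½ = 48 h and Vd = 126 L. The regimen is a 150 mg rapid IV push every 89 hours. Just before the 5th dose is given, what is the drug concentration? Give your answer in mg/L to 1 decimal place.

f = (1/2)^(τ/t½) = (1/2)^(89/48) ≈ 0.2766.
C₀ = D/Vd = 150/126 ≈ 1.190 mg/L.
Before the 5th dose, 4 doses have been given. Superposition: Cmin = C₀·(f + f² + … + f^4).
≈ 1.190 × (0.2766 + 0.0765 + 0.0212 + 0.0059) ≈ 1.190 × 0.3802 ≈ 0.452 mg/L.

0.5 mg/L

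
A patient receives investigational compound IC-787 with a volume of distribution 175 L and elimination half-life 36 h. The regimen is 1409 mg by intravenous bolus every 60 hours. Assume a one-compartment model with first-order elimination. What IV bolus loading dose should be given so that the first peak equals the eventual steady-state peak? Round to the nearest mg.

2057 mg

f = (1/2)^(60/36) ≈ 0.314980; accumulation ratio R = 1/(1−f) ≈ 1.45981.
Loading dose to hit Cmax,ss on first dose: D_load = D_maint·R ≈ 1409 × 1.45981 ≈ 2056.87 mg.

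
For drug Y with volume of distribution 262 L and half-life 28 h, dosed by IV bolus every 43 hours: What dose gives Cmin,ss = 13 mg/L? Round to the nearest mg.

6469 mg

τ/t½ = 43/28 ≈ 1.5357, so f = (1/2)^(43/28) ≈ 0.344909.
Cmin,ss = (D/Vd)·f/(1−f), so D = Cmin,ss·Vd·(1−f)/f.
D = 13 × 262 × (1−f)/f ≈ 13 × 262 × 1.89932 ≈ 6469.08 mg.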